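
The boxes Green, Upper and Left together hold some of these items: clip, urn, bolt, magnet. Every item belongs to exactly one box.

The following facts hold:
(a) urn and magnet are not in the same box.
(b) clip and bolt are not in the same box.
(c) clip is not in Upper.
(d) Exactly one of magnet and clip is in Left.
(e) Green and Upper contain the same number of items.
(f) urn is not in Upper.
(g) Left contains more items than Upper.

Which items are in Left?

Left = {clip, urn}

From (c): clip ∉ Upper.
From (f): urn ∉ Upper.
Suppose clip ∉ Left: no assignment then satisfies all the clues, so clip ∈ Left.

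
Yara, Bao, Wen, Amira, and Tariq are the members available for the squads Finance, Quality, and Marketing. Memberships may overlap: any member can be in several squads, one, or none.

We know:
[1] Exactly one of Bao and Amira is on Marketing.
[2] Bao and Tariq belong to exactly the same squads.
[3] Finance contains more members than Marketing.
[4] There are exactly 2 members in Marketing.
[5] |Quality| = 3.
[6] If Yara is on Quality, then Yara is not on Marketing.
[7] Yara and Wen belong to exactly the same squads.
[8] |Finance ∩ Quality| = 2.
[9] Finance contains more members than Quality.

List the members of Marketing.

Marketing = {Bao, Tariq}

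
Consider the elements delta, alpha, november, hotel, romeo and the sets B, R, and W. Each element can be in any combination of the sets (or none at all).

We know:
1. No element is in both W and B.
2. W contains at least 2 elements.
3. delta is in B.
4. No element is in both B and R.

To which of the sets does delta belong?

From (3): delta ∈ B.
(1) (disjoint): delta ∉ W.
(4) (disjoint): delta ∉ R.

delta: B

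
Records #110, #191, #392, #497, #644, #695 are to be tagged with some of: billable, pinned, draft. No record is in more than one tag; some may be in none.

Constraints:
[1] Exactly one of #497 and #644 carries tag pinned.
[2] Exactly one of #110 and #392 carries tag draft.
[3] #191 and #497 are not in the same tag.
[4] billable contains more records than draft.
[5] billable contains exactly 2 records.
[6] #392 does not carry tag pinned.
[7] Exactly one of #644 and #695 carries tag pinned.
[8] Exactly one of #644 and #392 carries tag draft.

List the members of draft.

draft = {#392}

From (6): #392 ∉ pinned.
Suppose #110 ∈ draft: no assignment then satisfies all the clues, so #110 ∉ draft.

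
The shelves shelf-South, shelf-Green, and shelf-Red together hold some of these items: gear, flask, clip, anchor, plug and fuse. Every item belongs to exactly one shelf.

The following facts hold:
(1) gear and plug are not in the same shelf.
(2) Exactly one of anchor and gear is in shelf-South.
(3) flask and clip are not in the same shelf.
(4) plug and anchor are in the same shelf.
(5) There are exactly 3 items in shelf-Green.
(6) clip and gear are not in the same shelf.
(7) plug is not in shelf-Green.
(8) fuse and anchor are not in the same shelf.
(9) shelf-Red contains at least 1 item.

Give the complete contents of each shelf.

From (7): plug ∉ shelf-Green.
(4): anchor matches plug: anchor ∉ shelf-Green.
Suppose gear ∈ shelf-South: no assignment then satisfies all the clues, so gear ∉ shelf-South.

shelf-South = {anchor, plug}; shelf-Green = {flask, fuse, gear}; shelf-Red = {clip}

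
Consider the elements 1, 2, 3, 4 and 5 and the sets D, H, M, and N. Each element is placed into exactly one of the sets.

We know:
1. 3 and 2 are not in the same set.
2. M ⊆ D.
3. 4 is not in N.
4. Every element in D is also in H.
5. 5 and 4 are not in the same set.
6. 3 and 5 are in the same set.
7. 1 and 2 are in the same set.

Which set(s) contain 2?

2: H

From (3): 4 ∉ N.
Suppose 2 ∈ D: no assignment then satisfies all the clues, so 2 ∉ D.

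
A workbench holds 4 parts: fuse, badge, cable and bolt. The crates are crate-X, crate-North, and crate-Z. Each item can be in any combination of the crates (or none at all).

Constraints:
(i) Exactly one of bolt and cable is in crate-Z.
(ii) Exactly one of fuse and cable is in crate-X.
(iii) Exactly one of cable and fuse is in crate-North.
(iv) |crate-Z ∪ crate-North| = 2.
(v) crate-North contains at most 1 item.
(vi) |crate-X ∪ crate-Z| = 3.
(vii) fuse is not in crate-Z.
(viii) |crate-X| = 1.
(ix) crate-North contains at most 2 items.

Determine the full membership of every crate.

crate-X = {fuse}; crate-North = {cable}; crate-Z = {badge, cable}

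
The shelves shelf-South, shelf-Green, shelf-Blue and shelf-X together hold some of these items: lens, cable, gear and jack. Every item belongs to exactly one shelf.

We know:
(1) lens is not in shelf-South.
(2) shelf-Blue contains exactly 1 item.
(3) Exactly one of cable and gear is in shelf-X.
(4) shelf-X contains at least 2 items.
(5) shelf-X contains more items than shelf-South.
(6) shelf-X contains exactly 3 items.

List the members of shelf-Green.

shelf-Green = {}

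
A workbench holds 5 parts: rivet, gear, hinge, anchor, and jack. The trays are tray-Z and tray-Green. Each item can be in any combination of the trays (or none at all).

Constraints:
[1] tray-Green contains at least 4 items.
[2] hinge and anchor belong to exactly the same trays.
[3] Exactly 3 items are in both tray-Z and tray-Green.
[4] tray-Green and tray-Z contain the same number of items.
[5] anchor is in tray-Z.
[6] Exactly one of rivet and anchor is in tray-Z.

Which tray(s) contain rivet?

rivet: tray-Green

From (5): anchor ∈ tray-Z.
(2): hinge matches anchor: hinge ∈ tray-Z.
(6) (exactly one): rivet ∉ tray-Z.
Suppose rivet ∉ tray-Green: no assignment then satisfies all the clues, so rivet ∈ tray-Green.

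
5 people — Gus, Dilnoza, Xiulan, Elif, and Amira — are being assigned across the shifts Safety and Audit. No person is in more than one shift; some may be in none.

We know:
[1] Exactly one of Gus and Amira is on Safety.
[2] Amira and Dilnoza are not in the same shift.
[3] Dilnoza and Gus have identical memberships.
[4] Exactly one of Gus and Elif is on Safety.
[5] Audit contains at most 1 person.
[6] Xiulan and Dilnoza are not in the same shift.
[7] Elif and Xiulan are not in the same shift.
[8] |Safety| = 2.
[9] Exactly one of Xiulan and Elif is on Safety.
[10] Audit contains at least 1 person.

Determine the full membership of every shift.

Safety = {Amira, Elif}; Audit = {Xiulan}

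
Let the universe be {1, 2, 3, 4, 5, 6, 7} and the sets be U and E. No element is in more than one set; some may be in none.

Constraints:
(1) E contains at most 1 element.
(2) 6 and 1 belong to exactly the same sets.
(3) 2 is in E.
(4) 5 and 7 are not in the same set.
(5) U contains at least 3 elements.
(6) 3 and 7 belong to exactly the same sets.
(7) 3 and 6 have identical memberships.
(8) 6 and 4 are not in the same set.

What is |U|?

4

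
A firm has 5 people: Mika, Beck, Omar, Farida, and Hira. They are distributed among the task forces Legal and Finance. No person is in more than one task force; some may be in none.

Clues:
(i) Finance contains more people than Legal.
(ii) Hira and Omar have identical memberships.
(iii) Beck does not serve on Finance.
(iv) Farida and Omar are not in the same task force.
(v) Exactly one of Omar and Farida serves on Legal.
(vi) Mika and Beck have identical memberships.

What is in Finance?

Finance = {Hira, Omar}

From (iii): Beck ∉ Finance.
(vi): Mika matches Beck: Mika ∉ Finance.
Suppose Omar ∉ Finance: no assignment then satisfies all the clues, so Omar ∈ Finance.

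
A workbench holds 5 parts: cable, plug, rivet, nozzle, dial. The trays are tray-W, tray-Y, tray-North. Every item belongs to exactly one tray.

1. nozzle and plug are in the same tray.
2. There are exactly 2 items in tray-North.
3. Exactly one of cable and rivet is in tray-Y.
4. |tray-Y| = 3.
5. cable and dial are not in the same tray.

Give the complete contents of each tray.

tray-W = {}; tray-Y = {cable, nozzle, plug}; tray-North = {dial, rivet}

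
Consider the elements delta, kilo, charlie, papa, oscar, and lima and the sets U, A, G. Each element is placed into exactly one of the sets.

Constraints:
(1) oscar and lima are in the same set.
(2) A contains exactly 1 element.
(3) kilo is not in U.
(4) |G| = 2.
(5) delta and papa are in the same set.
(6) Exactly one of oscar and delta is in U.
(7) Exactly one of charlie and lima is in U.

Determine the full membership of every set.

From (3): kilo ∉ U.
Suppose delta ∉ U: no assignment then satisfies all the clues, so delta ∈ U.

U = {charlie, delta, papa}; A = {kilo}; G = {lima, oscar}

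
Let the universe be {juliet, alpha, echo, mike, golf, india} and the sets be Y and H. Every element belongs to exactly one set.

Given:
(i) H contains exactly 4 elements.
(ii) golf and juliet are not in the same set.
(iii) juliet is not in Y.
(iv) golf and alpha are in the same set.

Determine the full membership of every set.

Y = {alpha, golf}; H = {echo, india, juliet, mike}

From (iii): juliet ∉ Y.
Only one set left: juliet ∈ H.
(ii): golf ∉ H.
(iv): alpha matches golf: alpha ∉ H.
Only one set left: alpha ∈ Y.
Only one set left: golf ∈ Y.
(i): only 4 candidates remain for H, so all are in.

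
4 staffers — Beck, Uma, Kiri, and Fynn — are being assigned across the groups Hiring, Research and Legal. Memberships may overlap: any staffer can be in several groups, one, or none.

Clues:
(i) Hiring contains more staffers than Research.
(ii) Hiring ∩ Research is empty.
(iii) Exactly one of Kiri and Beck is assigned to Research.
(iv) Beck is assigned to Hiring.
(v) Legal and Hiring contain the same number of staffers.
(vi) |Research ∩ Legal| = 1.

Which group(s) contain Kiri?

From (iv): Beck ∈ Hiring.
(ii) (disjoint): Beck ∉ Research.
(iii) (exactly one): Kiri ∈ Research.
(ii) (disjoint): Kiri ∉ Hiring.
Suppose Kiri ∉ Legal: no assignment then satisfies all the clues, so Kiri ∈ Legal.

Kiri: Legal, Research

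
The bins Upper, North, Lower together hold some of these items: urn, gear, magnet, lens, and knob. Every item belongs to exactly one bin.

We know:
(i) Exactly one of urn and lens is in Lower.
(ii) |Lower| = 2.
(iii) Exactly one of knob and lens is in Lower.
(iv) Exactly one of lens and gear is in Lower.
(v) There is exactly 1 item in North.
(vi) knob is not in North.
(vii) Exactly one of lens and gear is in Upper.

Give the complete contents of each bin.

From (vi): knob ∉ North.
Suppose urn ∈ Upper: no assignment then satisfies all the clues, so urn ∉ Upper.

Upper = {gear, knob}; North = {urn}; Lower = {lens, magnet}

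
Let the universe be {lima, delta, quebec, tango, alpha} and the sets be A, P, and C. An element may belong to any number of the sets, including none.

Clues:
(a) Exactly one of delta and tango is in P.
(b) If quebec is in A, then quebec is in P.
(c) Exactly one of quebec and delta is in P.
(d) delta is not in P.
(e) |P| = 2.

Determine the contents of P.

P = {quebec, tango}

From (d): delta ∉ P.
(a) (exactly one): tango ∈ P.
(c) (exactly one): quebec ∈ P.
(e): P already has 2, so the rest are out.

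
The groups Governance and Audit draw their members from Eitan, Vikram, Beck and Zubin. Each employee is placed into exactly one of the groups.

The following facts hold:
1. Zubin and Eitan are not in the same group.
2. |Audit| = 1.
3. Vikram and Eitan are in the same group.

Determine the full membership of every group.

Governance = {Beck, Eitan, Vikram}; Audit = {Zubin}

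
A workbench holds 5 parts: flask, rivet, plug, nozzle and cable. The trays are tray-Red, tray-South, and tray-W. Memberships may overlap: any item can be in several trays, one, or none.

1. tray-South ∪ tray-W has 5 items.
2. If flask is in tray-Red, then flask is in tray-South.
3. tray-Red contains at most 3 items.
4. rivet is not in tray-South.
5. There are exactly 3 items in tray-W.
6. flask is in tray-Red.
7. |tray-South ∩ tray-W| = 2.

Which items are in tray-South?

tray-South = {cable, flask, nozzle, plug}

From (4): rivet ∉ tray-South.
From (6): flask ∈ tray-Red.
(2): flask ∈ tray-South.
Suppose plug ∉ tray-South: no assignment then satisfies all the clues, so plug ∈ tray-South.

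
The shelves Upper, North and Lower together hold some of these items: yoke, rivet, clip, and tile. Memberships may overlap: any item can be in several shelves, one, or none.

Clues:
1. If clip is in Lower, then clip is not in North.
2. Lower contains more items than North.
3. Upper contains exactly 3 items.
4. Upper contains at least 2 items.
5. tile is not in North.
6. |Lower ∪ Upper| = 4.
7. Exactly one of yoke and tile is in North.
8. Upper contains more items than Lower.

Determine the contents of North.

North = {yoke}

From (5): tile ∉ North.
(7) (exactly one): yoke ∈ North.
Suppose rivet ∈ North: no assignment then satisfies all the clues, so rivet ∉ North.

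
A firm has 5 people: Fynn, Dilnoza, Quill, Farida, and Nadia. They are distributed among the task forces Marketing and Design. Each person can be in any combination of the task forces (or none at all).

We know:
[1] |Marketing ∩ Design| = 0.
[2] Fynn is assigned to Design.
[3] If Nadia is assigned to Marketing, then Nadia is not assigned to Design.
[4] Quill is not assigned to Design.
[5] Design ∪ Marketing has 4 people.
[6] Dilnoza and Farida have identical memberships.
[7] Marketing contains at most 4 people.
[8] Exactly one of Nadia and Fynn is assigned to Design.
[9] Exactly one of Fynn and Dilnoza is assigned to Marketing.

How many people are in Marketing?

3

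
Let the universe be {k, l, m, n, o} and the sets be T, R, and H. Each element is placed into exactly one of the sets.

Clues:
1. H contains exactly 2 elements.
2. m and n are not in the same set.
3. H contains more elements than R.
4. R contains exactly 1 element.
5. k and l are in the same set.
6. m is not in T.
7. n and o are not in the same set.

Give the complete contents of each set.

T = {k, l}; R = {n}; H = {m, o}

From (6): m ∉ T.
Suppose k ∉ T: no assignment then satisfies all the clues, so k ∈ T.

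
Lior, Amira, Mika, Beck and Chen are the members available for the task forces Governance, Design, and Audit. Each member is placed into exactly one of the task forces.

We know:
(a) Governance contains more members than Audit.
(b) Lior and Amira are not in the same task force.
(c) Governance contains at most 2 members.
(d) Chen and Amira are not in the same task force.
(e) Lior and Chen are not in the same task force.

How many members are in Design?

2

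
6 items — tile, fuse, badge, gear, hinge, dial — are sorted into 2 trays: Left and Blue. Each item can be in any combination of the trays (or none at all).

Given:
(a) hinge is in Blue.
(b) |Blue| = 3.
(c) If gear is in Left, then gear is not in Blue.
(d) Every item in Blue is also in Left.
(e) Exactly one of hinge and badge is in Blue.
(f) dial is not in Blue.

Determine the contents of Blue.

Blue = {fuse, hinge, tile}

From (a): hinge ∈ Blue.
From (f): dial ∉ Blue.
(d) with hinge ∈ Blue: hinge ∈ Left.
(e) (exactly one): badge ∉ Blue.
Suppose tile ∉ Blue: no assignment then satisfies all the clues, so tile ∈ Blue.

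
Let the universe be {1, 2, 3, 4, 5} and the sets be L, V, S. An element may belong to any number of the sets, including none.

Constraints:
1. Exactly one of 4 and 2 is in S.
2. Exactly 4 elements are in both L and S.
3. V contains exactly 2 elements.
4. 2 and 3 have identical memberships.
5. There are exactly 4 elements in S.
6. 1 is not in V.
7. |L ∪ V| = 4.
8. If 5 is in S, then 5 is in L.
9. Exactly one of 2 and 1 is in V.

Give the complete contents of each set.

L = {1, 2, 3, 5}; V = {2, 3}; S = {1, 2, 3, 5}

From (6): 1 ∉ V.
(9) (exactly one): 2 ∈ V.
(4): 3 matches 2: 3 ∈ V.
(3): V already has 2, so the rest are out.
Suppose 1 ∉ L: no assignment then satisfies all the clues, so 1 ∈ L.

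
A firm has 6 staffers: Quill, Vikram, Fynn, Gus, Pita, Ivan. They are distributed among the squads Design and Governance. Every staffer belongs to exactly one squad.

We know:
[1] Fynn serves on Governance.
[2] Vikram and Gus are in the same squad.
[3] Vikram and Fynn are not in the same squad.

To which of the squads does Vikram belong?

Vikram: Design

From (1): Fynn ∈ Governance.
(3): Vikram ∉ Governance.
Only one squad left: Vikram ∈ Design.
(2): Gus matches Vikram: Gus ∈ Design.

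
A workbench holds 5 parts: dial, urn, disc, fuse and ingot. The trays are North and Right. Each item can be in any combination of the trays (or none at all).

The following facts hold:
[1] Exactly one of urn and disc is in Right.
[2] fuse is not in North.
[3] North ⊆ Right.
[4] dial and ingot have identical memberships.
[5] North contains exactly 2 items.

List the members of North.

North = {dial, ingot}

From (2): fuse ∉ North.
Suppose dial ∉ North: no assignment then satisfies all the clues, so dial ∈ North.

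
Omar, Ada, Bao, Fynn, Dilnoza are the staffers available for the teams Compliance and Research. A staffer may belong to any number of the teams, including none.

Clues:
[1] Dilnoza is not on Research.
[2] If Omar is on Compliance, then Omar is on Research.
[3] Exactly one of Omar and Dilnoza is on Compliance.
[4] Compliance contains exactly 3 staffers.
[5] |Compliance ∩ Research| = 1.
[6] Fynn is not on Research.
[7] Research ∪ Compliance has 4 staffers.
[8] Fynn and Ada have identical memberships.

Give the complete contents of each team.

Compliance = {Ada, Fynn, Omar}; Research = {Bao, Omar}

From (1): Dilnoza ∉ Research.
From (6): Fynn ∉ Research.
(8): Ada matches Fynn: Ada ∉ Research.
Suppose Omar ∉ Compliance: no assignment then satisfies all the clues, so Omar ∈ Compliance.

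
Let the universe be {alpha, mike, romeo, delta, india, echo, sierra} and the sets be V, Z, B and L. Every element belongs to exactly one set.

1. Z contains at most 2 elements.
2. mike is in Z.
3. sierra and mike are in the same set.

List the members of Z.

Z = {mike, sierra}

From (2): mike ∈ Z.
(3): sierra matches mike: sierra ∉ V.
(3): sierra matches mike: sierra ∈ Z.
(1): Z already has 2, so the rest are out.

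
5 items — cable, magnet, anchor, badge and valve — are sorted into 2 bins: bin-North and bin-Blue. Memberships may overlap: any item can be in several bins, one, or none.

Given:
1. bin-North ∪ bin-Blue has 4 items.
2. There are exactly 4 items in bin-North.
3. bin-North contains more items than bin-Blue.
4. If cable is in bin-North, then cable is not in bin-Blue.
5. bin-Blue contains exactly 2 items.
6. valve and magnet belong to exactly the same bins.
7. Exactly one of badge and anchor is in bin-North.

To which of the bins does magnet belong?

magnet: bin-Blue, bin-North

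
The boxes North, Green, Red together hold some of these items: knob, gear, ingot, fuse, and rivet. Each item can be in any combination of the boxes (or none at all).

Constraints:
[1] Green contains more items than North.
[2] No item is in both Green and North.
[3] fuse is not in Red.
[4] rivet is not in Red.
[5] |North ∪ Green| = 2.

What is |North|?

From (3): fuse ∉ Red.
From (4): rivet ∉ Red.
Suppose knob ∈ North: no assignment then satisfies all the clues, so knob ∉ North.

0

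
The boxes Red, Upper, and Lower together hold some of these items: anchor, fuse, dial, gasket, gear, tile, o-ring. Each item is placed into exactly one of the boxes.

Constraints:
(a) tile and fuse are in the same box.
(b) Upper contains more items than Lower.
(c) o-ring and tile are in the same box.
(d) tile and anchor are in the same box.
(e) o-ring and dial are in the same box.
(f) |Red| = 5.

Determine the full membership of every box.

Red = {anchor, dial, fuse, o-ring, tile}; Upper = {gasket, gear}; Lower = {}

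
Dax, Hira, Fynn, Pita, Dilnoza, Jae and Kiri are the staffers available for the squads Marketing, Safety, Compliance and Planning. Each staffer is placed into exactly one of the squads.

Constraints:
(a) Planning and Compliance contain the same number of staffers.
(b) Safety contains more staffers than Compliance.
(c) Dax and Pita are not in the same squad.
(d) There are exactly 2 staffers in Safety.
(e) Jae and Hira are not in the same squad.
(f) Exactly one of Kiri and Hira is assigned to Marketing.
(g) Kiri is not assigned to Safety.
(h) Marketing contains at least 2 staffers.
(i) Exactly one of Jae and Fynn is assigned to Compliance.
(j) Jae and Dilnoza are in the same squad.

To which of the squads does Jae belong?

From (g): Kiri ∉ Safety.
Suppose Jae ∉ Marketing: no assignment then satisfies all the clues, so Jae ∈ Marketing.

Jae: Marketing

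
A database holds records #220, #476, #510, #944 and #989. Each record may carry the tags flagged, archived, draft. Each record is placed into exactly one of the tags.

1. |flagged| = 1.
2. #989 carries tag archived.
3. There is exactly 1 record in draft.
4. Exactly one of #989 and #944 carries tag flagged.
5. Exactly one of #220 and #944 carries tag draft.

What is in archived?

From (2): #989 ∈ archived.
(4) (exactly one): #944 ∈ flagged.
(5) (exactly one): #220 ∈ draft.
(1): flagged already has 1, so the rest are out.
(3): draft already has 1, so the rest are out.
Only one tag left: #476 ∈ archived.
Only one tag left: #510 ∈ archived.

archived = {#476, #510, #989}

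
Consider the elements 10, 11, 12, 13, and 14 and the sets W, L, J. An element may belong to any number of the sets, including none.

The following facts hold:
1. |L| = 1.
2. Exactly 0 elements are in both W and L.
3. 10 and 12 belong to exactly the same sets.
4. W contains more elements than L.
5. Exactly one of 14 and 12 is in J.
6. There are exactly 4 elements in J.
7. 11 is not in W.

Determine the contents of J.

J = {10, 11, 12, 13}

From (7): 11 ∉ W.
Suppose 10 ∉ J: no assignment then satisfies all the clues, so 10 ∈ J.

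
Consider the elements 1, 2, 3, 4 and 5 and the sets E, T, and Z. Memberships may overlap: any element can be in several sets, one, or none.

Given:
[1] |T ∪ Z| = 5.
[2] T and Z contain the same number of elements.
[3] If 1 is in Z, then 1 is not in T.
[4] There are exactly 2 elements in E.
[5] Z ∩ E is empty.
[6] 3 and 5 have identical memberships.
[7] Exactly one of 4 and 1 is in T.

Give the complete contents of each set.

E = {3, 5}; T = {3, 4, 5}; Z = {1, 2, 4}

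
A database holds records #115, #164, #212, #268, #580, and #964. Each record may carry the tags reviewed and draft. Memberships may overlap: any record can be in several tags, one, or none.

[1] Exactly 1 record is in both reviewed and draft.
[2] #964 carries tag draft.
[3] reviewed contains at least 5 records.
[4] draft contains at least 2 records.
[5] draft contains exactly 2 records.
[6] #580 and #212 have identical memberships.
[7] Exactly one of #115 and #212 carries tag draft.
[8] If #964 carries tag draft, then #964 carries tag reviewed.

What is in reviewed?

reviewed = {#164, #212, #268, #580, #964}

From (2): #964 ∈ draft.
(8): #964 ∈ reviewed.
Suppose #115 ∈ reviewed: no assignment then satisfies all the clues, so #115 ∉ reviewed.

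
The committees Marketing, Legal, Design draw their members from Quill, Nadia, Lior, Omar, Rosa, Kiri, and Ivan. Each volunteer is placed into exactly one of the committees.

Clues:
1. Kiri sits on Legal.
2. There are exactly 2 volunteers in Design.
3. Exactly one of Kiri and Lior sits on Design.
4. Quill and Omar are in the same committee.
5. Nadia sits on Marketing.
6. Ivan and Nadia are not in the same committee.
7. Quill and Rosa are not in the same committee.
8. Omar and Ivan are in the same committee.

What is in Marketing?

From (1): Kiri ∈ Legal.
From (5): Nadia ∈ Marketing.
(3) (exactly one): Lior ∈ Design.
(6): Ivan ∉ Marketing.
(8): Omar matches Ivan: Omar ∉ Marketing.
(4): Quill matches Omar: Quill ∉ Marketing.
Suppose Rosa ∈ Marketing: no assignment then satisfies all the clues, so Rosa ∉ Marketing.

Marketing = {Nadia}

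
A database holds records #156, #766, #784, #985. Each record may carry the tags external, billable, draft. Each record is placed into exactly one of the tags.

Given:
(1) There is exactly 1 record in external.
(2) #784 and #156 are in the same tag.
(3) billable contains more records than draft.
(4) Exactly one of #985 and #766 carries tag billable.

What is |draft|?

0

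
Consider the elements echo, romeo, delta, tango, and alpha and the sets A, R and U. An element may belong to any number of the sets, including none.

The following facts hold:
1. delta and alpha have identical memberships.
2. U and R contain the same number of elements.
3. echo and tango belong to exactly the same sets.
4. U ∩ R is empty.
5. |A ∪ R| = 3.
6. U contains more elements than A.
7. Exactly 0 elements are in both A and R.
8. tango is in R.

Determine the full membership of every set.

A = {romeo}; R = {echo, tango}; U = {alpha, delta}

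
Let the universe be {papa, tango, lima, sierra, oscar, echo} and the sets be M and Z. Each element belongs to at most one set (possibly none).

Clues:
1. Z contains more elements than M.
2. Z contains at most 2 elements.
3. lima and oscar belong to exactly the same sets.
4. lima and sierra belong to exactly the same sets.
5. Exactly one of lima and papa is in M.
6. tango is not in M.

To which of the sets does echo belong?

echo: Z

From (6): tango ∉ M.
Suppose echo ∈ M: no assignment then satisfies all the clues, so echo ∉ M.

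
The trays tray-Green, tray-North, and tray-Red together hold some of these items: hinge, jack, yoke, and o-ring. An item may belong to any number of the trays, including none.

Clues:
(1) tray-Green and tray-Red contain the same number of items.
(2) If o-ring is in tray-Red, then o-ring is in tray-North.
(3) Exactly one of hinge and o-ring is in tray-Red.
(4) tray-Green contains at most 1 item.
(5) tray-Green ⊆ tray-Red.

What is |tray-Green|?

1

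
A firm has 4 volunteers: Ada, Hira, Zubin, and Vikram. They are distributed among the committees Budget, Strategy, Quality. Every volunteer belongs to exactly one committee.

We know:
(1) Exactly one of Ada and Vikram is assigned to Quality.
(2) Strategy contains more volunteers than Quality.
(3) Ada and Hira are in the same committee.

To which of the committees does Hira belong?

Hira: Strategy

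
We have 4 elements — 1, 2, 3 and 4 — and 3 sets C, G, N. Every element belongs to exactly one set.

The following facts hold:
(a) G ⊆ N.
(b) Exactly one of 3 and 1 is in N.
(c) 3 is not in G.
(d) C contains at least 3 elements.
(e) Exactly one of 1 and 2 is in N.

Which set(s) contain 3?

From (c): 3 ∉ G.
Suppose 3 ∉ C: no assignment then satisfies all the clues, so 3 ∈ C.

3: C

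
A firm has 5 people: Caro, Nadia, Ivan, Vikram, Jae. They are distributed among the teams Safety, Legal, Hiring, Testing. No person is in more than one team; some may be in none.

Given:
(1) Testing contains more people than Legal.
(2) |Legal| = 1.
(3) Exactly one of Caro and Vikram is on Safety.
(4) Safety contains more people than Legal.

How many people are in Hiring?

0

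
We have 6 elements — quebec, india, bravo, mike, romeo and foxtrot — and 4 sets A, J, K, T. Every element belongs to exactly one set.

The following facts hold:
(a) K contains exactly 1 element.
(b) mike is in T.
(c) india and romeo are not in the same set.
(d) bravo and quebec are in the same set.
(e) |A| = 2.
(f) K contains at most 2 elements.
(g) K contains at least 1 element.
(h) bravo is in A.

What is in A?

From (b): mike ∈ T.
From (h): bravo ∈ A.
(d): quebec matches bravo: quebec ∈ A.
(e): A already has 2, so the rest are out.

A = {bravo, quebec}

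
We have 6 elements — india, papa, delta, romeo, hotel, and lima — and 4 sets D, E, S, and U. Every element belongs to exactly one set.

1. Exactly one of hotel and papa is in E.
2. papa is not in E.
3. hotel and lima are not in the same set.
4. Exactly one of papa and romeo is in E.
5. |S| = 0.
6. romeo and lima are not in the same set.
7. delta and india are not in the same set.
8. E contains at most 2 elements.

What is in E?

E = {hotel, romeo}

From (2): papa ∉ E.
(1) (exactly one): hotel ∈ E.
(3): lima ∉ E.
(4) (exactly one): romeo ∈ E.
(5): S already has 0, so the rest are out.
(8): E already has 2, so the rest are out.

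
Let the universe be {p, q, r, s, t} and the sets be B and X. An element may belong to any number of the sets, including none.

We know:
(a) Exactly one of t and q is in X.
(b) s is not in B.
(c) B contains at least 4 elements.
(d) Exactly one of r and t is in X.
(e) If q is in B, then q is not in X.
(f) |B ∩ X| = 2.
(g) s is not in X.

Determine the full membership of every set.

B = {p, q, r, t}; X = {p, t}

From (b): s ∉ B.
From (g): s ∉ X.
(c): only 4 candidates remain for B, so all are in.
(e): q ∉ X.
(a) (exactly one): t ∈ X.
(d) (exactly one): r ∉ X.
Suppose p ∉ X: no assignment then satisfies all the clues, so p ∈ X.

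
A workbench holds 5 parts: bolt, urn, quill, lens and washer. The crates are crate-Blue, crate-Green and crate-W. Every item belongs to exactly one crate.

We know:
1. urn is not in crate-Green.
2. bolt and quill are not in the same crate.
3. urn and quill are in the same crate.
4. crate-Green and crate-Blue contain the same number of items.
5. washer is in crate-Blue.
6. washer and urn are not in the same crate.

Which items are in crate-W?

From (1): urn ∉ crate-Green.
From (5): washer ∈ crate-Blue.
(3): quill matches urn: quill ∉ crate-Green.
(6): urn ∉ crate-Blue.
Only one crate left: urn ∈ crate-W.
(3): quill matches urn: quill ∉ crate-Blue.
(3): quill matches urn: quill ∈ crate-W.
(2): bolt ∉ crate-W.
Suppose lens ∉ crate-W: no assignment then satisfies all the clues, so lens ∈ crate-W.

crate-W = {lens, quill, urn}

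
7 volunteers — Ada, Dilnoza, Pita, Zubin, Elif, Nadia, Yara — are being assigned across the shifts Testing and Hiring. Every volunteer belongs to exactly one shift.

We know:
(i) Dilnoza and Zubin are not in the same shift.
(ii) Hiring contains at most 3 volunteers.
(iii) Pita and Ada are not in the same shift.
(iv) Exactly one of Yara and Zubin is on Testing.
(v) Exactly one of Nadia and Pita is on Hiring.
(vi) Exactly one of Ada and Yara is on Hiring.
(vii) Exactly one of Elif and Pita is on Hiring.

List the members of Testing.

Testing = {Ada, Elif, Nadia, Zubin}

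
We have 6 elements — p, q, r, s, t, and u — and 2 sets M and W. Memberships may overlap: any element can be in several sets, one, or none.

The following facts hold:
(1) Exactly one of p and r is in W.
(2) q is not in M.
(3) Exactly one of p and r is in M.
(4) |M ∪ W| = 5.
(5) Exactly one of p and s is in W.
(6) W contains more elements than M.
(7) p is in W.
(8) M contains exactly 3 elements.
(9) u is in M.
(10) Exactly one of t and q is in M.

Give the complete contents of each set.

M = {r, t, u}; W = {p, q, t, u}

From (2): q ∉ M.
From (7): p ∈ W.
From (9): u ∈ M.
(1) (exactly one): r ∉ W.
(5) (exactly one): s ∉ W.
(10) (exactly one): t ∈ M.
Suppose p ∈ M: no assignment then satisfies all the clues, so p ∉ M.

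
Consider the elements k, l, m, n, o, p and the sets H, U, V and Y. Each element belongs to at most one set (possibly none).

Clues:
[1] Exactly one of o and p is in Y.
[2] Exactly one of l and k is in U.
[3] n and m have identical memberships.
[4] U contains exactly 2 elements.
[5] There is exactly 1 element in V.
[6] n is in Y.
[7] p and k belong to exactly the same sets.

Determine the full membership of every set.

H = {}; U = {k, p}; V = {l}; Y = {m, n, o}

From (6): n ∈ Y.
(3): m matches n: m ∉ H.
(3): m matches n: m ∉ U.
(3): m matches n: m ∉ V.
(3): m matches n: m ∈ Y.
Suppose k ∈ H: no assignment then satisfies all the clues, so k ∉ H.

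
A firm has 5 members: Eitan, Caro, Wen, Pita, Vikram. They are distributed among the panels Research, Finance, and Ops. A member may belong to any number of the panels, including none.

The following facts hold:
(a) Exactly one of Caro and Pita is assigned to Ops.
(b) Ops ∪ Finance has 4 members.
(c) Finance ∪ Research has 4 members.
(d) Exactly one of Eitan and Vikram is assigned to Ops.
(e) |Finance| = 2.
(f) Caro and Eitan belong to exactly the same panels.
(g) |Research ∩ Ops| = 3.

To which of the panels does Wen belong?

Wen: Finance, Ops, Research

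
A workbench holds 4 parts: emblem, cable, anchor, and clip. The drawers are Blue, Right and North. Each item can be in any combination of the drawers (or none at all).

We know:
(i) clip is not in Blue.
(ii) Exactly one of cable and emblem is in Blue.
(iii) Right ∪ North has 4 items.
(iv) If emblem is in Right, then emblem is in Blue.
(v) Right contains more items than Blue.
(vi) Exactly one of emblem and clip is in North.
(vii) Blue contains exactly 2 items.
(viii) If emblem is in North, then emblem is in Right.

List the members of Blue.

Blue = {anchor, emblem}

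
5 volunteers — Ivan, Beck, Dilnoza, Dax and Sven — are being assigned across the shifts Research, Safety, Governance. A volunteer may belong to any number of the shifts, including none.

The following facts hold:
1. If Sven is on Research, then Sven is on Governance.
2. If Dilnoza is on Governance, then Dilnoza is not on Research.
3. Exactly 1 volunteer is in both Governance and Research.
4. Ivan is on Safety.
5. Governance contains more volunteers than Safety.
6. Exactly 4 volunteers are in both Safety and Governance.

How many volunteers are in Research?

1

From (4): Ivan ∈ Safety.
Suppose Ivan ∉ Governance: no assignment then satisfies all the clues, so Ivan ∈ Governance.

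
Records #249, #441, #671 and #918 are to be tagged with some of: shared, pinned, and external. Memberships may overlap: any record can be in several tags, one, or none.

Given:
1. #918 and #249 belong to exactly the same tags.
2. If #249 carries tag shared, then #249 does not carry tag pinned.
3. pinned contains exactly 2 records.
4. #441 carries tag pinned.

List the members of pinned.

pinned = {#441, #671}

From (4): #441 ∈ pinned.
Suppose #249 ∈ pinned: no assignment then satisfies all the clues, so #249 ∉ pinned.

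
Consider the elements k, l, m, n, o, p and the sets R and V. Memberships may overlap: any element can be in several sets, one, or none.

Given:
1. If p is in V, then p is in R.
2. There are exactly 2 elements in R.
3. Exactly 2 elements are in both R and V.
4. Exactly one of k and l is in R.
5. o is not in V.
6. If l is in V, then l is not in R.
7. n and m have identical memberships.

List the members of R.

R = {k, p}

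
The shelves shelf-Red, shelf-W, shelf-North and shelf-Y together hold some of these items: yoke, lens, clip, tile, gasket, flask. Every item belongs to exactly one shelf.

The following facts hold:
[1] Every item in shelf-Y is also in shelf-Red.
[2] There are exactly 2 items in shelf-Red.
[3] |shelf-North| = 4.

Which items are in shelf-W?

shelf-W = {}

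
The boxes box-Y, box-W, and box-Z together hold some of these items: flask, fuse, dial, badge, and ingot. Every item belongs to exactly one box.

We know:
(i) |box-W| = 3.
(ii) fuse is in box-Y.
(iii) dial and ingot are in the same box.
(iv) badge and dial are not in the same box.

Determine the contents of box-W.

box-W = {dial, flask, ingot}

From (ii): fuse ∈ box-Y.
Suppose flask ∉ box-W: no assignment then satisfies all the clues, so flask ∈ box-W.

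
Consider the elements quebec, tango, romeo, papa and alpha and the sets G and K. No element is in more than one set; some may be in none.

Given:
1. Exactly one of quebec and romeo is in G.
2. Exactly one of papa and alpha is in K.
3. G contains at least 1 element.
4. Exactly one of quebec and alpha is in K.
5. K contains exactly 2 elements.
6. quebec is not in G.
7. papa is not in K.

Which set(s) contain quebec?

From (6): quebec ∉ G.
From (7): papa ∉ K.
(1) (exactly one): romeo ∈ G.
(2) (exactly one): alpha ∈ K.
(4) (exactly one): quebec ∉ K.
(5): only 2 candidates remain for K, so all are in.

quebec: none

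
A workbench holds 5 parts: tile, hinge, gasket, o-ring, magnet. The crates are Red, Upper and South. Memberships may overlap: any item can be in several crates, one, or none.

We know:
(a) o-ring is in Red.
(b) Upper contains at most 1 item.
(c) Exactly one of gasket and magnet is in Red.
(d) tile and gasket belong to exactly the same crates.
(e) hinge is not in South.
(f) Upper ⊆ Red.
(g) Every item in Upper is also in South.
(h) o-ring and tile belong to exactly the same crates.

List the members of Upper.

Upper = {}

From (a): o-ring ∈ Red.
From (e): hinge ∉ South.
(g) contrapositive: hinge ∉ Upper.
(h): tile matches o-ring: tile ∈ Red.
(d): gasket matches tile: gasket ∈ Red.
(c) (exactly one): magnet ∉ Red.
(f) contrapositive: magnet ∉ Upper.
Suppose tile ∈ Upper: no assignment then satisfies all the clues, so tile ∉ Upper.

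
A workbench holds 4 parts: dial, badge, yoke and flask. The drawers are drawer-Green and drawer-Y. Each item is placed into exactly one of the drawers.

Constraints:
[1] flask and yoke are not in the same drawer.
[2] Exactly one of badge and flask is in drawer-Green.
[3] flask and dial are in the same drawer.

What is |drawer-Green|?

2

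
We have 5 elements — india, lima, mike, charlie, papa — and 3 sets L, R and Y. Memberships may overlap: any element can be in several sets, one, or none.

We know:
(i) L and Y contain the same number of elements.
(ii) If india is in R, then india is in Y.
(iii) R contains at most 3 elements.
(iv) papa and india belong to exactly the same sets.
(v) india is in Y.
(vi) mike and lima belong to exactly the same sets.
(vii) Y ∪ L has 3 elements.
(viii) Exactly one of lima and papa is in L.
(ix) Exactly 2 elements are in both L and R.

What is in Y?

Y = {charlie, india, papa}

From (v): india ∈ Y.
(iv): papa matches india: papa ∈ Y.
Suppose lima ∈ Y: no assignment then satisfies all the clues, so lima ∉ Y.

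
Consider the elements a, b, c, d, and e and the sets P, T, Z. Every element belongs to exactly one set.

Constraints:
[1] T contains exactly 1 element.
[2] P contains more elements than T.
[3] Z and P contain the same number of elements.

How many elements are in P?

2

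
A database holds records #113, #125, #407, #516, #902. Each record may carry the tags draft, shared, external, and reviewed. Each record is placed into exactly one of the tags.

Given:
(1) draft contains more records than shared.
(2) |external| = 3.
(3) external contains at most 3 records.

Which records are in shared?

shared = {}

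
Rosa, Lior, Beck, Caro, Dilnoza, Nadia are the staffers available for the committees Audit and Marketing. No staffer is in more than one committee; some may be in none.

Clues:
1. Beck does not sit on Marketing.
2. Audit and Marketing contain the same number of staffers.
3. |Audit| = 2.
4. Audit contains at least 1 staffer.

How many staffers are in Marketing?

2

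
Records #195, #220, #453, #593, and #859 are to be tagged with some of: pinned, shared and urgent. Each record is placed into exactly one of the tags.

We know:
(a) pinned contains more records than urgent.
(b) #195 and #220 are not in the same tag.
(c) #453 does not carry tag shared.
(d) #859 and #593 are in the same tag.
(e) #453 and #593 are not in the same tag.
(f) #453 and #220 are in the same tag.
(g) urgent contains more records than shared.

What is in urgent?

urgent = {#220, #453}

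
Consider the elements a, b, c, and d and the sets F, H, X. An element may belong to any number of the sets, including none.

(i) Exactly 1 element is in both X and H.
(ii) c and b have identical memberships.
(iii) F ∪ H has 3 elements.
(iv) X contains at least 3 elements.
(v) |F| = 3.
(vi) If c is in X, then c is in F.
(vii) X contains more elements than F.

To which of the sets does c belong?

c: F, X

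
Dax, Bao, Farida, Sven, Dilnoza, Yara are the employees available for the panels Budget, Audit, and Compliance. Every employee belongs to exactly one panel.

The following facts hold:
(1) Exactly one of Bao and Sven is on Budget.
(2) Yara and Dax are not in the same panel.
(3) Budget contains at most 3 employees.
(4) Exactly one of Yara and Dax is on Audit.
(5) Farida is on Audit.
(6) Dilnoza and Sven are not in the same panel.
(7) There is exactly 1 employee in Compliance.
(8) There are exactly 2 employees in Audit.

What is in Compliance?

From (5): Farida ∈ Audit.
Suppose Dax ∈ Compliance: no assignment then satisfies all the clues, so Dax ∉ Compliance.

Compliance = {Sven}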